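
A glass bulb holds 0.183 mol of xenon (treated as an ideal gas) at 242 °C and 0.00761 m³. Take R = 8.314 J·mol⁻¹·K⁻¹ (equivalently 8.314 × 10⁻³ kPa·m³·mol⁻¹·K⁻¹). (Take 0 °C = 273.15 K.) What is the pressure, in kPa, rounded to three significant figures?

P ≈ 103 kPa

Convert: T = 515.15 K.
PV = nRT ⇒ P = nRT/V = (0.183 × 8.314 × 10⁻³ × 515.15) / 0.00761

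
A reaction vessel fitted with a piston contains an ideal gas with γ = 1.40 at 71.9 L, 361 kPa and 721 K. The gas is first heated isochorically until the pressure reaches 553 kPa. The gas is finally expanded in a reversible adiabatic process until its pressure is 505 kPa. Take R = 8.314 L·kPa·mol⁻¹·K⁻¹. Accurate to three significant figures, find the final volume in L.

V constant ⇒ P ∝ T: V₂ = V₁; T₂ = T₁·(P₂/P₁) = 1104 K.
Reversible adiabatic, γ = 1.40: T₃ = T₂·(P₃/P₂)^((γ−1)/γ) = 1076 K; V₃ = V₂·(P₂/P₃)^(1/γ) = 76.72 L.

V₃ ≈ 76.7 L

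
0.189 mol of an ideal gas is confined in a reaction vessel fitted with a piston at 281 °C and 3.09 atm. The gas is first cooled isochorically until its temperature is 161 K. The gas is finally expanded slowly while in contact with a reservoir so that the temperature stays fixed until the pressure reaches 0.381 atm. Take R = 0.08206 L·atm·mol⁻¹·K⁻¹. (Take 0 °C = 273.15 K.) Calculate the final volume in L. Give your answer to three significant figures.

Convert: T₁ = 554.1 K.
From PV = nRT: V₁ = nRT₁/P₁ = 2.781 L.
Isochoric, so P/T is constant: V₂ = V₁; P₂ = P₁·(T₂/T₁) = 0.8978 atm.
Isothermal, so P V is constant: T₃ = T₂; V₃ = V₂·(P₂/P₃) = 6.554 L.

V₃ ≈ 6.55 L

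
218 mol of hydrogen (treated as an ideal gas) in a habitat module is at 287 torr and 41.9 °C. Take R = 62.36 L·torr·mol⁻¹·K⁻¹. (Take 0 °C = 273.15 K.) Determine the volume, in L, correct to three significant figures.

V ≈ 1.49e+04 L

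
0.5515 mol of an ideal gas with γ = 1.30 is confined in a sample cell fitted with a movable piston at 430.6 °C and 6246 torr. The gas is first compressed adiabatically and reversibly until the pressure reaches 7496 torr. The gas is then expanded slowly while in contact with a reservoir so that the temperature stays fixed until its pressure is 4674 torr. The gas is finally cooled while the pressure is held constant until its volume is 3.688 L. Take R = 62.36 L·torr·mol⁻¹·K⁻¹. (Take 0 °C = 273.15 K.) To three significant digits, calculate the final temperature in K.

Convert: T₁ = 703.8 K.
From PV = nRT: V₁ = nRT₁/P₁ = 3.875 L.
Reversible adiabatic, γ = 1.30: T₂ = T₁·(P₂/P₁)^((γ−1)/γ) = 734.0 K; V₂ = V₁·(P₁/P₂)^(1/γ) = 3.368 L.
Isothermal, so P V is constant: T₃ = T₂; V₃ = V₂·(P₂/P₃) = 5.401 L.
Isobaric, so V/T is constant: P₄ = P₃; T₄ = T₃·(V₄/V₃) = 501.2 K.

T₄ ≈ 501 K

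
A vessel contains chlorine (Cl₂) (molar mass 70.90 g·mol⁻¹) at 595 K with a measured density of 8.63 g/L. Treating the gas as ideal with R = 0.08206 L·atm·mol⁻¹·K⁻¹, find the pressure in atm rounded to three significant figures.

ρ = PM/(RT) ⇒ P = ρRT/M = (8.63 × 0.08206 × 595.0) / 70.90

P ≈ 5.94 atm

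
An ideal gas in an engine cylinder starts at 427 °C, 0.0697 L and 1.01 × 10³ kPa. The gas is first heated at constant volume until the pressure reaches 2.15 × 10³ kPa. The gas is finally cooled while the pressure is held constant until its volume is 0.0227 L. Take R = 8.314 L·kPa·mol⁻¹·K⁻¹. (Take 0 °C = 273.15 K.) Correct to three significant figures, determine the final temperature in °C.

T₃ ≈ 212 °C

Convert: T₁ = 700.1 K.
V constant ⇒ P ∝ T: V₂ = V₁; T₂ = T₁·(P₂/P₁) = 1490 K.
Isobaric, so V/T is constant: P₃ = P₂; T₃ = T₂·(V₃/V₂) = 485.4 K.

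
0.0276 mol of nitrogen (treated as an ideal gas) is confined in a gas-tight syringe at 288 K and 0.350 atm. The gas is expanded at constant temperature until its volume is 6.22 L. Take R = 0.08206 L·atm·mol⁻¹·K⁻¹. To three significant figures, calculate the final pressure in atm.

From PV = nRT: V₁ = nRT₁/P₁ = 1.864 L.
T constant ⇒ Boyle's law P V = const: T₂ = T₁; P₂ = P₁·(V₁/V₂) = 0.1049 atm.

P₂ ≈ 0.105 atm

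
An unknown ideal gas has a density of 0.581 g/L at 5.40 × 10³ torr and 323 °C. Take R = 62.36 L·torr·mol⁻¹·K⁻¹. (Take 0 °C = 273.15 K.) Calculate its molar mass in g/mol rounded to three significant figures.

M ≈ 4.00 g/mol

ρ = PM/(RT) ⇒ M = ρRT/P = (0.581 × 62.36 × 596.1) / 5.40e+03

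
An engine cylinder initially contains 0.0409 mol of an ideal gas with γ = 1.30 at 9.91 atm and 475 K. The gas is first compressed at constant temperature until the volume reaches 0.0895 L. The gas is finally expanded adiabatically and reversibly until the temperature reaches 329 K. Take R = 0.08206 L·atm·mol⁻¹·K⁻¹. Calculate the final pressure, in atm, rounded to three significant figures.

From PV = nRT: V₁ = nRT₁/P₁ = 0.1609 L.
Isothermal, so P V is constant: T₂ = T₁; P₂ = P₁·(V₁/V₂) = 17.81 atm.
Adiabatic (γ = 1.30), T V^(γ−1) and P V^γ constant: P₃ = P₂·(T₃/T₂)^(γ/(γ−1)) = 3.627 atm; V₃ = V₂·(T₂/T₃)^(1/(γ−1)) = 0.3044 L.

P₃ ≈ 3.63 atm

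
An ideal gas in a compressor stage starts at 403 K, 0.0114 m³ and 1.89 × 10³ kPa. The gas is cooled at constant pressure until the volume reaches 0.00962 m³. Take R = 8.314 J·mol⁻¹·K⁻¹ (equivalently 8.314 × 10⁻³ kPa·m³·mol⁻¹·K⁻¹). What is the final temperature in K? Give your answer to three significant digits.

Isobaric, so V/T is constant: P₂ = P₁; T₂ = T₁·(V₂/V₁) = 340.1 K.

T₂ ≈ 340 K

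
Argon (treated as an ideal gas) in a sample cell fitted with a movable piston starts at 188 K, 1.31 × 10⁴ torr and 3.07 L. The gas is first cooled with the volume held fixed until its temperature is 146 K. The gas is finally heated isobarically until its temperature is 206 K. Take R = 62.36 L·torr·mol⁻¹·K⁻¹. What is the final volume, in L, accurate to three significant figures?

V₃ ≈ 4.33 L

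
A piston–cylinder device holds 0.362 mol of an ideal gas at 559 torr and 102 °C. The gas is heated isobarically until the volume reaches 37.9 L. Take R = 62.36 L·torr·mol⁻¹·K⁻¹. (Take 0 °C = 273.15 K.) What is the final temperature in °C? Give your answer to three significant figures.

T₂ ≈ 665 °C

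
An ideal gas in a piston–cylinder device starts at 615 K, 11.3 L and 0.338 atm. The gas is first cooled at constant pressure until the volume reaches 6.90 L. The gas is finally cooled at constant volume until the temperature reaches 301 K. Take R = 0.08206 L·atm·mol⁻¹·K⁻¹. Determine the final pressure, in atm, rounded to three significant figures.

P₃ ≈ 0.271 atm

Isobaric, so V/T is constant: P₂ = P₁; T₂ = T₁·(V₂/V₁) = 375.5 K.
V constant ⇒ P ∝ T: V₃ = V₂; P₃ = P₂·(T₃/T₂) = 0.2709 atm.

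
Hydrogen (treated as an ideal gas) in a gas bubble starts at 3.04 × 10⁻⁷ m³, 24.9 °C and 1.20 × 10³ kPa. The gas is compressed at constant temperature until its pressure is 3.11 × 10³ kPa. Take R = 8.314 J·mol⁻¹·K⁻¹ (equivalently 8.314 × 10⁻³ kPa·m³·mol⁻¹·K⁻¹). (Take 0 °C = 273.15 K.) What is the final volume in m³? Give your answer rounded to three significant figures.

Convert: T₁ = 298.0 K.
Isothermal, so P V is constant: T₂ = T₁; V₂ = V₁·(P₁/P₂) = 1.173e-07 m³.

V₂ ≈ 1.17e-07 m³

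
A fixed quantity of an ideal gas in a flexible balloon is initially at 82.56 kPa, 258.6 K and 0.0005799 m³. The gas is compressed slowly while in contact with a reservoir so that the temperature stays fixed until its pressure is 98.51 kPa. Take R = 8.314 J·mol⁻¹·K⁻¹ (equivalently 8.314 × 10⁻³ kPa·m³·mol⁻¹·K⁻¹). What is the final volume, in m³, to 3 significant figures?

V₂ ≈ 0.000486 m³

T constant ⇒ Boyle's law P V = const: T₂ = T₁; V₂ = V₁·(P₁/P₂) = 0.0004860 m³.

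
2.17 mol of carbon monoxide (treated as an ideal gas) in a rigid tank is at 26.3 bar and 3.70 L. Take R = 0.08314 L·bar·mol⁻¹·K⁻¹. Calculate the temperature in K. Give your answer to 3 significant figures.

PV = nRT ⇒ T = PV/(nR) = (26.3 × 3.70) / (2.17 × 0.08314)

T ≈ 539 K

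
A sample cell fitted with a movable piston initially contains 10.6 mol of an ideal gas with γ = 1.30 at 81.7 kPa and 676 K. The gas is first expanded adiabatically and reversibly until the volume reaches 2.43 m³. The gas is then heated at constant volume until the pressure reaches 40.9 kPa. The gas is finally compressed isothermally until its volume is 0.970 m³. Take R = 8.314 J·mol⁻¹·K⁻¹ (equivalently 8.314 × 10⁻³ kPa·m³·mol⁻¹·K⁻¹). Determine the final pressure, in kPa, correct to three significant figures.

From PV = nRT: V₁ = nRT₁/P₁ = 0.7292 m³.
Reversible adiabatic, γ = 1.30: T₂ = T₁·(V₁/V₂)^(γ−1) = 471.1 K; P₂ = P₁·(V₁/V₂)^γ = 17.09 kPa.
V constant ⇒ P ∝ T: V₃ = V₂; T₃ = T₂·(P₃/P₂) = 1128 K.
Isothermal, so P V is constant: T₄ = T₃; P₄ = P₃·(V₃/V₄) = 102.5 kPa.

P₄ ≈ 102 kPa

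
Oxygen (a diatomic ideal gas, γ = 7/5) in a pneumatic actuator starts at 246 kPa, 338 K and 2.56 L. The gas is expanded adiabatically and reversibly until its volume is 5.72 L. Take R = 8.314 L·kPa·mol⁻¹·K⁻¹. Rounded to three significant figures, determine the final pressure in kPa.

P₂ ≈ 79.8 kPa

Adiabatic (γ = 7/5), T V^(γ−1) and P V^γ constant: T₂ = T₁·(V₁/V₂)^(γ−1) = 245.0 K; P₂ = P₁·(V₁/V₂)^γ = 79.82 kPa.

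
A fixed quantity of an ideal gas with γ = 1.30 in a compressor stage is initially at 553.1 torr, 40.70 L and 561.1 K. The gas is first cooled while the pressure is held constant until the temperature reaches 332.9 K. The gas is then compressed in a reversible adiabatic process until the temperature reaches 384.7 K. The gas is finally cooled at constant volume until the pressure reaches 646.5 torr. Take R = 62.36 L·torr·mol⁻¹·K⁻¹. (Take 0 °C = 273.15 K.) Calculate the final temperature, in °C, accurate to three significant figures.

P constant ⇒ V ∝ T: P₂ = P₁; V₂ = V₁·(T₂/T₁) = 24.15 L.
Adiabatic (γ = 1.30), T V^(γ−1) and P V^γ constant: P₃ = P₂·(T₃/T₂)^(γ/(γ−1)) = 1035 torr; V₃ = V₂·(T₂/T₃)^(1/(γ−1)) = 14.91 L.
V constant ⇒ P ∝ T: V₄ = V₃; T₄ = T₃·(P₄/P₃) = 240.3 K.

T₄ ≈ -32.9 °C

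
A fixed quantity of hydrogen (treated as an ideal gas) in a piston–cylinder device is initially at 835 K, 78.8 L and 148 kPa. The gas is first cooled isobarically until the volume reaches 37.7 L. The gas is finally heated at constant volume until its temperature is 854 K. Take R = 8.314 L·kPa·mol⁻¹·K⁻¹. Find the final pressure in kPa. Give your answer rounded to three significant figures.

Isobaric, so V/T is constant: P₂ = P₁; T₂ = T₁·(V₂/V₁) = 399.5 K.
V constant ⇒ P ∝ T: V₃ = V₂; P₃ = P₂·(T₃/T₂) = 316.4 kPa.

P₃ ≈ 316 kPa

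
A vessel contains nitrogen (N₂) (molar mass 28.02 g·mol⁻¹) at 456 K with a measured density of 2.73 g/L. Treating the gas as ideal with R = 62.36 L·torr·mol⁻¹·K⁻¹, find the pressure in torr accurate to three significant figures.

ρ = PM/(RT) ⇒ P = ρRT/M = (2.73 × 62.36 × 456.0) / 28.02

P ≈ 2.77e+03 torr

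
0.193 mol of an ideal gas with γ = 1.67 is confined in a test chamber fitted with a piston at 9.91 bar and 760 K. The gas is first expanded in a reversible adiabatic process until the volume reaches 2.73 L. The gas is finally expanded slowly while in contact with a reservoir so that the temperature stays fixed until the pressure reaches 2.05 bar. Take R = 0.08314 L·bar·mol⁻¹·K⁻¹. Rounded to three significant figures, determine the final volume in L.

From PV = nRT: V₁ = nRT₁/P₁ = 1.231 L.
Reversible adiabatic, γ = 1.67: T₂ = T₁·(V₁/V₂)^(γ−1) = 445.6 K; P₂ = P₁·(V₁/V₂)^γ = 2.619 bar.
Isothermal, so P V is constant: T₃ = T₂; V₃ = V₂·(P₂/P₃) = 3.488 L.

V₃ ≈ 3.49 L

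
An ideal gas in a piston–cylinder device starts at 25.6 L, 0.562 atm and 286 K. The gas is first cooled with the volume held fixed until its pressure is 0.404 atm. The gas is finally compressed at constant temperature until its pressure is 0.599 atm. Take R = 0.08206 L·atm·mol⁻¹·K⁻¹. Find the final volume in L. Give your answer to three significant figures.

V₃ ≈ 17.3 L

Isochoric, so P/T is constant: V₂ = V₁; T₂ = T₁·(P₂/P₁) = 205.6 K.
T constant ⇒ Boyle's law P V = const: T₃ = T₂; V₃ = V₂·(P₂/P₃) = 17.27 L.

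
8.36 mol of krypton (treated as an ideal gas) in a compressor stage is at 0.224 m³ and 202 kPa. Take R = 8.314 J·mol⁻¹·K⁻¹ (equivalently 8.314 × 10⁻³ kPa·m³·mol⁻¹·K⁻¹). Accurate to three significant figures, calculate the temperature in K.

T ≈ 651 K

PV = nRT ⇒ T = PV/(nR) = (202 × 0.224) / (8.36 × 8.314 × 10⁻³)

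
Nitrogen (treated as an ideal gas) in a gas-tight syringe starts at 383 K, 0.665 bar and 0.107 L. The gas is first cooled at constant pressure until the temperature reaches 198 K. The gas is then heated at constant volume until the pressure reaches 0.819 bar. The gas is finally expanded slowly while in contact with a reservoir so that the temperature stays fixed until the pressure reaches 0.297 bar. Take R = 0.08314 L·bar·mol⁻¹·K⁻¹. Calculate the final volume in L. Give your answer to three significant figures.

P constant ⇒ V ∝ T: P₂ = P₁; V₂ = V₁·(T₂/T₁) = 0.05532 L.
Isochoric, so P/T is constant: V₃ = V₂; T₃ = T₂·(P₃/P₂) = 243.9 K.
T constant ⇒ Boyle's law P V = const: T₄ = T₃; V₄ = V₃·(P₃/P₄) = 0.1525 L.

V₄ ≈ 0.153 L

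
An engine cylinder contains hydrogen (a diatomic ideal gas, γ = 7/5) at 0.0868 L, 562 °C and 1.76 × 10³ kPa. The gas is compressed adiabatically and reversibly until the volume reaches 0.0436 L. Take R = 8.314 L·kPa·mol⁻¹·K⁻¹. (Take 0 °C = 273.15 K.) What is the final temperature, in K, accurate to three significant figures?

T₂ ≈ 1.10e+03 K

Convert: T₁ = 835.1 K.
Adiabatic (γ = 7/5), T V^(γ−1) and P V^γ constant: T₂ = T₁·(V₁/V₂)^(γ−1) = 1100 K; P₂ = P₁·(V₁/V₂)^γ = 4615 kPa.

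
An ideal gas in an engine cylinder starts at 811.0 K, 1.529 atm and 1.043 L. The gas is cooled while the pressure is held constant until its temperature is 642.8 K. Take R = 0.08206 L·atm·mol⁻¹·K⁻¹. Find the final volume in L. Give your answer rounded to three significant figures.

Isobaric, so V/T is constant: P₂ = P₁; V₂ = V₁·(T₂/T₁) = 0.8267 L.

V₂ ≈ 0.827 L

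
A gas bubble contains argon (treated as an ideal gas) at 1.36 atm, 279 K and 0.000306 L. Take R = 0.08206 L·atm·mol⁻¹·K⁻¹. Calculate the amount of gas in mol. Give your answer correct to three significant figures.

n ≈ 1.82e-05 mol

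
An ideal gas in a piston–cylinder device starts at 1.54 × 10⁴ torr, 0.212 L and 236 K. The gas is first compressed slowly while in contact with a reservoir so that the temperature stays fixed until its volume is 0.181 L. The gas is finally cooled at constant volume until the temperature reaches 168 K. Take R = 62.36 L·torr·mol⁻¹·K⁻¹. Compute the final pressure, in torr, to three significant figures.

T constant ⇒ Boyle's law P V = const: T₂ = T₁; P₂ = P₁·(V₁/V₂) = 1.804e+04 torr.
Isochoric, so P/T is constant: V₃ = V₂; P₃ = P₂·(T₃/T₂) = 1.284e+04 torr.

P₃ ≈ 1.28e+04 torr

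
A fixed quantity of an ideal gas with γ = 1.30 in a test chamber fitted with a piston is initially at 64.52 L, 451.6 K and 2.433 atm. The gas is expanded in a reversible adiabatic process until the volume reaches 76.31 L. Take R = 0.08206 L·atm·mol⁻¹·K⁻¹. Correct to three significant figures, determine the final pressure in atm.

P₂ ≈ 1.96 atm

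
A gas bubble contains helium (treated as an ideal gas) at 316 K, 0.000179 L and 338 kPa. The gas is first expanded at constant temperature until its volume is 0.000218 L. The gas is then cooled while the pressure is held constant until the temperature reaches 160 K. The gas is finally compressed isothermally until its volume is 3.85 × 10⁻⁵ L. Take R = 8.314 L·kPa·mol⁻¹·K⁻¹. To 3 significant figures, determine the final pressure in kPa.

T constant ⇒ Boyle's law P V = const: T₂ = T₁; P₂ = P₁·(V₁/V₂) = 277.5 kPa.
P constant ⇒ V ∝ T: P₃ = P₂; V₃ = V₂·(T₃/T₂) = 0.0001104 L.
T constant ⇒ Boyle's law P V = const: T₄ = T₃; P₄ = P₃·(V₃/V₄) = 795.7 kPa.

P₄ ≈ 796 kPa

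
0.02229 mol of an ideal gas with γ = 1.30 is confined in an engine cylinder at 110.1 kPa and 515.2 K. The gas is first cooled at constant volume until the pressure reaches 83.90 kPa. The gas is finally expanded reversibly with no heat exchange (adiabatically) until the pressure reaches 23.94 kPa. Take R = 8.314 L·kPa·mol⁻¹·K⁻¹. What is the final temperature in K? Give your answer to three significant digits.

T₃ ≈ 294 K

From PV = nRT: V₁ = nRT₁/P₁ = 0.8672 L.
Isochoric, so P/T is constant: V₂ = V₁; T₂ = T₁·(P₂/P₁) = 392.6 K.
Adiabatic (γ = 1.30), T V^(γ−1) and P V^γ constant: T₃ = T₂·(P₃/P₂)^((γ−1)/γ) = 293.9 K; V₃ = V₂·(P₂/P₃)^(1/γ) = 2.275 L.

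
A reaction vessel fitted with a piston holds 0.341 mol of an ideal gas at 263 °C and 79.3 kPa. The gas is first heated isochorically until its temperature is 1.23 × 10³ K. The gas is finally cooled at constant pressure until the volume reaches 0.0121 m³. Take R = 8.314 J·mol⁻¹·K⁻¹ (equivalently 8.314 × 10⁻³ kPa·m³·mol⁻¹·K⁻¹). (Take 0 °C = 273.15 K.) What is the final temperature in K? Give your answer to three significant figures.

Convert: T₁ = 536.1 K.
From PV = nRT: V₁ = nRT₁/P₁ = 0.01917 m³.
Isochoric, so P/T is constant: V₂ = V₁; P₂ = P₁·(T₂/T₁) = 181.9 kPa.
P constant ⇒ V ∝ T: P₃ = P₂; T₃ = T₂·(V₃/V₂) = 776.4 K.

T₃ ≈ 776 K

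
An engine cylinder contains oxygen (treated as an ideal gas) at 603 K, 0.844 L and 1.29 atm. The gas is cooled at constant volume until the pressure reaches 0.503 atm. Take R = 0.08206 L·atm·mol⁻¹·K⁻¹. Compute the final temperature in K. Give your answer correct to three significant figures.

V constant ⇒ P ∝ T: V₂ = V₁; T₂ = T₁·(P₂/P₁) = 235.1 K.

T₂ ≈ 235 K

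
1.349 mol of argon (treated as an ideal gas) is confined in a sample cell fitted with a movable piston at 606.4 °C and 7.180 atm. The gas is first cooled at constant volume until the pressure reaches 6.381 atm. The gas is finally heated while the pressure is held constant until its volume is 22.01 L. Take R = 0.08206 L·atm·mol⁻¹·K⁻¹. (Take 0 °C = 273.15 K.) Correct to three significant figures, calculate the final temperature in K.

Convert: T₁ = 879.5 K.
From PV = nRT: V₁ = nRT₁/P₁ = 13.56 L.
V constant ⇒ P ∝ T: V₂ = V₁; T₂ = T₁·(P₂/P₁) = 781.7 K.
P constant ⇒ V ∝ T: P₃ = P₂; T₃ = T₂·(V₃/V₂) = 1269 K.

T₃ ≈ 1.27e+03 K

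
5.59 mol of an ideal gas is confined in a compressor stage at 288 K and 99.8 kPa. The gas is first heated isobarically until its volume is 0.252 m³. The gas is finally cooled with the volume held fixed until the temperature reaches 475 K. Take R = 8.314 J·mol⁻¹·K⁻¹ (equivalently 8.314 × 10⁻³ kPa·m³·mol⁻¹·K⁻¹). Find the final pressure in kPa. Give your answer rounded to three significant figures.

From PV = nRT: V₁ = nRT₁/P₁ = 0.1341 m³.
P constant ⇒ V ∝ T: P₂ = P₁; T₂ = T₁·(V₂/V₁) = 541.1 K.
Isochoric, so P/T is constant: V₃ = V₂; P₃ = P₂·(T₃/T₂) = 87.60 kPa.

P₃ ≈ 87.6 kPa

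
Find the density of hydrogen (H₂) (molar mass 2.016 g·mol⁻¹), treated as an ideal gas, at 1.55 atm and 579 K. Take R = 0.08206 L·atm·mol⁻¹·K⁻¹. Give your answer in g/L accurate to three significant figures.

ρ = PM/(RT) = (1.55 × 2.016) / (0.08206 × 579.0)

ρ ≈ 0.0658 g/L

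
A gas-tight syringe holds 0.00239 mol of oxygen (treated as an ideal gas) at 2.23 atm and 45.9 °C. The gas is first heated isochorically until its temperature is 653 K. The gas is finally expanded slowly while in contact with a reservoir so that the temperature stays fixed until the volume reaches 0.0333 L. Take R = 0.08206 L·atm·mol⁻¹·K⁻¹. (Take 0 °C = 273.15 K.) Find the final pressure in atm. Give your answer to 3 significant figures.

P₃ ≈ 3.85 atm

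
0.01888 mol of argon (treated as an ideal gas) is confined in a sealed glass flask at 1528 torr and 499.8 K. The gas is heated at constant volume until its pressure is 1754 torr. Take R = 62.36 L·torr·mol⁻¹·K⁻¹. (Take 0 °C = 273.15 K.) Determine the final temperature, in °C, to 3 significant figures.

From PV = nRT: V₁ = nRT₁/P₁ = 0.3851 L.
Isochoric, so P/T is constant: V₂ = V₁; T₂ = T₁·(P₂/P₁) = 573.7 K.

T₂ ≈ 301 °C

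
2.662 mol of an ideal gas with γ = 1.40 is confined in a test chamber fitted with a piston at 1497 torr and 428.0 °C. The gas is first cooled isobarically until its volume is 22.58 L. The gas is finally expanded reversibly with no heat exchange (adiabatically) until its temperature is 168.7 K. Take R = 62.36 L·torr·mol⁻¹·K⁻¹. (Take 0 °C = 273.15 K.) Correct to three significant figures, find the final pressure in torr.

P₃ ≈ 775 torr

Convert: T₁ = 701.1 K.
From PV = nRT: V₁ = nRT₁/P₁ = 77.75 L.
Isobaric, so V/T is constant: P₂ = P₁; T₂ = T₁·(V₂/V₁) = 203.6 K.
Reversible adiabatic, γ = 1.40: P₃ = P₂·(T₃/T₂)^(γ/(γ−1)) = 774.8 torr; V₃ = V₂·(T₂/T₃)^(1/(γ−1)) = 36.14 L.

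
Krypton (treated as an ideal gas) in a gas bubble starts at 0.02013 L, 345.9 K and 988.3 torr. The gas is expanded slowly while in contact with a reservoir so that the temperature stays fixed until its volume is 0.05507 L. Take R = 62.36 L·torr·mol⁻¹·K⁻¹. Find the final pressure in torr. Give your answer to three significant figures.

Isothermal, so P V is constant: T₂ = T₁; P₂ = P₁·(V₁/V₂) = 361.3 torr.

P₂ ≈ 361 torr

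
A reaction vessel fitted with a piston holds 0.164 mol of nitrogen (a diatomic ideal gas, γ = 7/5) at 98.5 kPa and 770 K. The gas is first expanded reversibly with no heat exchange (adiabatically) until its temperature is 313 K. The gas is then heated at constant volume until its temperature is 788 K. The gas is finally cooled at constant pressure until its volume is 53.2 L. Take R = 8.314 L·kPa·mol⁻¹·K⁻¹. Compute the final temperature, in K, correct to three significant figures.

T₄ ≈ 414 K

From PV = nRT: V₁ = nRT₁/P₁ = 10.66 L.
Reversible adiabatic, γ = 7/5: P₂ = P₁·(T₂/T₁)^(γ/(γ−1)) = 4.218 kPa; V₂ = V₁·(T₁/T₂)^(1/(γ−1)) = 101.2 L.
V constant ⇒ P ∝ T: V₃ = V₂; P₃ = P₂·(T₃/T₂) = 10.62 kPa.
P constant ⇒ V ∝ T: P₄ = P₃; T₄ = T₃·(V₄/V₃) = 414.3 K.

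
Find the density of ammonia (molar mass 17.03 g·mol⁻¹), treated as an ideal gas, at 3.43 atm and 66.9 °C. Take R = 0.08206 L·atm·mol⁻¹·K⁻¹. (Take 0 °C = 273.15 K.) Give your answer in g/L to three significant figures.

ρ = PM/(RT) = (3.43 × 17.03) / (0.08206 × 340.0)

ρ ≈ 2.09 g/L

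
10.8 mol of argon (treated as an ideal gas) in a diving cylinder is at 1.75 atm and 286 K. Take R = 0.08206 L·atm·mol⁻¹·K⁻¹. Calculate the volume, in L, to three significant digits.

V ≈ 145 L

PV = nRT ⇒ V = nRT/P = (10.8 × 0.08206 × 286) / 1.75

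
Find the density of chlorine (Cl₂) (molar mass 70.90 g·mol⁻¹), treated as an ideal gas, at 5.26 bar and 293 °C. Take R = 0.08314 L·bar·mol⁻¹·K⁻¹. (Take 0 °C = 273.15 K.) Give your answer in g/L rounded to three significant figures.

ρ ≈ 7.92 g/L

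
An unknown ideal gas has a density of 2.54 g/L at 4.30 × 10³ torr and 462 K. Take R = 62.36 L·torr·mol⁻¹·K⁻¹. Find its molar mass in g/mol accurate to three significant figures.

ρ = PM/(RT) ⇒ M = ρRT/P = (2.54 × 62.36 × 462.0) / 4.30e+03

M ≈ 17.0 g/mol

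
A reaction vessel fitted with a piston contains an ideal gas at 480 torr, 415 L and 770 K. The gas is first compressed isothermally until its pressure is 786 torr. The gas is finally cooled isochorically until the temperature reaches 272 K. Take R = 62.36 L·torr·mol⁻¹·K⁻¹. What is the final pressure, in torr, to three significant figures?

T constant ⇒ Boyle's law P V = const: T₂ = T₁; V₂ = V₁·(P₁/P₂) = 253.4 L.
V constant ⇒ P ∝ T: V₃ = V₂; P₃ = P₂·(T₃/T₂) = 277.7 torr.

P₃ ≈ 278 torr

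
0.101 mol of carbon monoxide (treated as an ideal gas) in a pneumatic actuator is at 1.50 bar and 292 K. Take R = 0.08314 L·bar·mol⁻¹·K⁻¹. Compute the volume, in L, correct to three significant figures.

PV = nRT ⇒ V = nRT/P = (0.101 × 0.08314 × 292) / 1.50

V ≈ 1.63 L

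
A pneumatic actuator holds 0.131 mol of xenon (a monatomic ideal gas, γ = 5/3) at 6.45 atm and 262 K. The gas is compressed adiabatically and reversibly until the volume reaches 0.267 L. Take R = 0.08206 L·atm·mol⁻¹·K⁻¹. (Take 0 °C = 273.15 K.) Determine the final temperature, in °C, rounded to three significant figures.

From PV = nRT: V₁ = nRT₁/P₁ = 0.4367 L.
Reversible adiabatic, γ = 5/3: T₂ = T₁·(V₁/V₂)^(γ−1) = 363.7 K; P₂ = P₁·(V₁/V₂)^γ = 14.64 atm.

T₂ ≈ 90.5 °C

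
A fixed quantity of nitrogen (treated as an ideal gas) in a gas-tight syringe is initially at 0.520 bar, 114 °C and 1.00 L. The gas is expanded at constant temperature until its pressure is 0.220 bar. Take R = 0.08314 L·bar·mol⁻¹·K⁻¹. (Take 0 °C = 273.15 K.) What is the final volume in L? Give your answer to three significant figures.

V₂ ≈ 2.36 L

Convert: T₁ = 387.1 K.
Isothermal, so P V is constant: T₂ = T₁; V₂ = V₁·(P₁/P₂) = 2.364 L.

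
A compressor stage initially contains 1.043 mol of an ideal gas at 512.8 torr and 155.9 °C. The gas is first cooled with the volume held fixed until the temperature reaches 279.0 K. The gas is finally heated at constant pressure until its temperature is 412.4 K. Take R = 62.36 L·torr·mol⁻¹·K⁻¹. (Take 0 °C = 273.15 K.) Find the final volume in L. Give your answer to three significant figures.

V₃ ≈ 80.4 L

Convert: T₁ = 429.0 K.
From PV = nRT: V₁ = nRT₁/P₁ = 54.42 L.
V constant ⇒ P ∝ T: V₂ = V₁; P₂ = P₁·(T₂/T₁) = 333.5 torr.
Isobaric, so V/T is constant: P₃ = P₂; V₃ = V₂·(T₃/T₂) = 80.44 L.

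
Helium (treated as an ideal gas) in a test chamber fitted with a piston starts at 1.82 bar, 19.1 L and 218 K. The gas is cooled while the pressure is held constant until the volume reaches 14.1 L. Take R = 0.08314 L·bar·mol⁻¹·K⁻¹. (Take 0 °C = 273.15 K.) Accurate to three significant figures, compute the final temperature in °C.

Isobaric, so V/T is constant: P₂ = P₁; T₂ = T₁·(V₂/V₁) = 160.9 K.

T₂ ≈ -112 °C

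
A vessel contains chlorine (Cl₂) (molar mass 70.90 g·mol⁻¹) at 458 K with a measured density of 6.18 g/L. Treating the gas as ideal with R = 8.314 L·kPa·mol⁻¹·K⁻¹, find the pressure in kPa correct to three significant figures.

P ≈ 332 kPa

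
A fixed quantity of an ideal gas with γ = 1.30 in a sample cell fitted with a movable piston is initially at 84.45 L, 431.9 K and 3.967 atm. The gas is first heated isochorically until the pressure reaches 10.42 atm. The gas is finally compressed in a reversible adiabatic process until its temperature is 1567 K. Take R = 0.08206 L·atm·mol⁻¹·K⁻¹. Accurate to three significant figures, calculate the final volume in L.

V₃ ≈ 28.8 L

V constant ⇒ P ∝ T: V₂ = V₁; T₂ = T₁·(P₂/P₁) = 1134 K.
Reversible adiabatic, γ = 1.30: P₃ = P₂·(T₃/T₂)^(γ/(γ−1)) = 42.24 atm; V₃ = V₂·(T₂/T₃)^(1/(γ−1)) = 28.77 L.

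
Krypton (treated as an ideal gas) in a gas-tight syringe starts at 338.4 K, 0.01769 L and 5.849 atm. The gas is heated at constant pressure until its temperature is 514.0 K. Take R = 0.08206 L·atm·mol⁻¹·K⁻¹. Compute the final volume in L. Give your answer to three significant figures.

V₂ ≈ 0.0269 L

P constant ⇒ V ∝ T: P₂ = P₁; V₂ = V₁·(T₂/T₁) = 0.02687 L.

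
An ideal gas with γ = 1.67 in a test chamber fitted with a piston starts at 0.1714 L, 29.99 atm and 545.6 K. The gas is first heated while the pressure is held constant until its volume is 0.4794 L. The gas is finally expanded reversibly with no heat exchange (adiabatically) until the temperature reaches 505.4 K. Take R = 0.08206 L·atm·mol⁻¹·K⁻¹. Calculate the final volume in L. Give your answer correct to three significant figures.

Isobaric, so V/T is constant: P₂ = P₁; T₂ = T₁·(V₂/V₁) = 1526 K.
Reversible adiabatic, γ = 1.67: P₃ = P₂·(T₃/T₂)^(γ/(γ−1)) = 1.909 atm; V₃ = V₂·(T₂/T₃)^(1/(γ−1)) = 2.495 L.

V₃ ≈ 2.49 L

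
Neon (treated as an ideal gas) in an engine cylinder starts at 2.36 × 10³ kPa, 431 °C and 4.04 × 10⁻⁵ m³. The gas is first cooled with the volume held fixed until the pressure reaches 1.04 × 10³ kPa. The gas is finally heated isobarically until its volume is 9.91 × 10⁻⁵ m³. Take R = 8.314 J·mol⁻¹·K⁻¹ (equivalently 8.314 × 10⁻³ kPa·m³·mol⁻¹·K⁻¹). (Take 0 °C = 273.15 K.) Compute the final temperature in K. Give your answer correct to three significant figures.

T₃ ≈ 761 K

Convert: T₁ = 704.1 K.
Isochoric, so P/T is constant: V₂ = V₁; T₂ = T₁·(P₂/P₁) = 310.3 K.
P constant ⇒ V ∝ T: P₃ = P₂; T₃ = T₂·(V₃/V₂) = 761.2 K.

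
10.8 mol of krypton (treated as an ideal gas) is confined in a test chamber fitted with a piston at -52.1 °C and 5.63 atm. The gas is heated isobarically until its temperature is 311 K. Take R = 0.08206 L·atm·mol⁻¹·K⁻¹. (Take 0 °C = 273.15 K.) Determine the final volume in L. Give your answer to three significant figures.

V₂ ≈ 49.0 L

Convert: T₁ = 221.0 K.
From PV = nRT: V₁ = nRT₁/P₁ = 34.80 L.
Isobaric, so V/T is constant: P₂ = P₁; V₂ = V₁·(T₂/T₁) = 48.96 L.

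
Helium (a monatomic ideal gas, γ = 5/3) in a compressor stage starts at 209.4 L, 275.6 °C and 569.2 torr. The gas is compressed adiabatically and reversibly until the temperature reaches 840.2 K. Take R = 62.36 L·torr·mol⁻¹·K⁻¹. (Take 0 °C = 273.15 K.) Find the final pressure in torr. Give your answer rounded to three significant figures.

P₂ ≈ 1.65e+03 torr

Convert: T₁ = 548.8 K.
Adiabatic (γ = 5/3), T V^(γ−1) and P V^γ constant: P₂ = P₁·(T₂/T₁)^(γ/(γ−1)) = 1651 torr; V₂ = V₁·(T₁/T₂)^(1/(γ−1)) = 110.5 L.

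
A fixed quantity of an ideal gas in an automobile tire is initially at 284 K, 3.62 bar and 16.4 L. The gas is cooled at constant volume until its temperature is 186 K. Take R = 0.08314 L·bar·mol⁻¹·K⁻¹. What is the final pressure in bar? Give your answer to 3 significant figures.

V constant ⇒ P ∝ T: V₂ = V₁; P₂ = P₁·(T₂/T₁) = 2.371 bar.

P₂ ≈ 2.37 bar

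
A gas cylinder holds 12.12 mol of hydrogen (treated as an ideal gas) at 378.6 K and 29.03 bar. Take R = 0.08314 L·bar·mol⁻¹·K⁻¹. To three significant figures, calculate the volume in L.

V ≈ 13.1 L

PV = nRT ⇒ V = nRT/P = (12.12 × 0.08314 × 378.6) / 29.03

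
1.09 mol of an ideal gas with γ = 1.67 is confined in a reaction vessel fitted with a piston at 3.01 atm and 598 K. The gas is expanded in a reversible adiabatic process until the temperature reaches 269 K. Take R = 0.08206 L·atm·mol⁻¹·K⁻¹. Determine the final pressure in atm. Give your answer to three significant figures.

From PV = nRT: V₁ = nRT₁/P₁ = 17.77 L.
Adiabatic (γ = 1.67), T V^(γ−1) and P V^γ constant: P₂ = P₁·(T₂/T₁)^(γ/(γ−1)) = 0.4109 atm; V₂ = V₁·(T₁/T₂)^(1/(γ−1)) = 58.55 L.

P₂ ≈ 0.411 atm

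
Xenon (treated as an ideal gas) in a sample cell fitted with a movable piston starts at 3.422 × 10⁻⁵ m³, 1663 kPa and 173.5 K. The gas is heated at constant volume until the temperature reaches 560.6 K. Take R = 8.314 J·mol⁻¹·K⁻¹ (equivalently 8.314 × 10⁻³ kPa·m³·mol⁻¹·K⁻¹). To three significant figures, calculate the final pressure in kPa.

Isochoric, so P/T is constant: V₂ = V₁; P₂ = P₁·(T₂/T₁) = 5373 kPa.

P₂ ≈ 5.37e+03 kPa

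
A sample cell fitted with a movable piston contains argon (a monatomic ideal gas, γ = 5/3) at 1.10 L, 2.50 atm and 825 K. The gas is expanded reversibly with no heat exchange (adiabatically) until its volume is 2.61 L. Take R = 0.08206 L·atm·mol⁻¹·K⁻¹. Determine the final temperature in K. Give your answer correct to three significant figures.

T₂ ≈ 464 K

Reversible adiabatic, γ = 5/3: T₂ = T₁·(V₁/V₂)^(γ−1) = 463.8 K; P₂ = P₁·(V₁/V₂)^γ = 0.5923 atm.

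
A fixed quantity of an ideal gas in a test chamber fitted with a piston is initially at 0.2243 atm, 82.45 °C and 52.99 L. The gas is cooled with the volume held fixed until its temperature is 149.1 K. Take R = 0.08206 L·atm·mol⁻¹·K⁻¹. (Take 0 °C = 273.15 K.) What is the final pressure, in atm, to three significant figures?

P₂ ≈ 0.0940 atm

Convert: T₁ = 355.6 K.
V constant ⇒ P ∝ T: V₂ = V₁; P₂ = P₁·(T₂/T₁) = 0.09405 atm.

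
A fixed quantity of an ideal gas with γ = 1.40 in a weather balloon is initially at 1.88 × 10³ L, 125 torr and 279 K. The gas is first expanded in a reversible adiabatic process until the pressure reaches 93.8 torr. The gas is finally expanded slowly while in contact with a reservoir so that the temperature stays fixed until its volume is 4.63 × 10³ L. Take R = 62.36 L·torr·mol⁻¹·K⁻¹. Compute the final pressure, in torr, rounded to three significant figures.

P₃ ≈ 46.8 torr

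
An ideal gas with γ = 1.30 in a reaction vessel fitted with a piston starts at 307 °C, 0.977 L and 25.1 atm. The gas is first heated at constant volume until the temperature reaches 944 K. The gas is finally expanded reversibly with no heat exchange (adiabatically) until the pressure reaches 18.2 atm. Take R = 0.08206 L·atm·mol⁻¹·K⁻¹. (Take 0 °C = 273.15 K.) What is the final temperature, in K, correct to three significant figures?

Convert: T₁ = 580.1 K.
V constant ⇒ P ∝ T: V₂ = V₁; P₂ = P₁·(T₂/T₁) = 40.84 atm.
Adiabatic (γ = 1.30), T V^(γ−1) and P V^γ constant: T₃ = T₂·(P₃/P₂)^((γ−1)/γ) = 783.4 K; V₃ = V₂·(P₂/P₃)^(1/γ) = 1.819 L.

T₃ ≈ 783 K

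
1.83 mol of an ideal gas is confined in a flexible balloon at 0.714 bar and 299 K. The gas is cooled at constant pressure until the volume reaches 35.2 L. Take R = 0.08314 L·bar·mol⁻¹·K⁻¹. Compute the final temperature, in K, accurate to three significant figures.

From PV = nRT: V₁ = nRT₁/P₁ = 63.71 L.
Isobaric, so V/T is constant: P₂ = P₁; T₂ = T₁·(V₂/V₁) = 165.2 K.

T₂ ≈ 165 K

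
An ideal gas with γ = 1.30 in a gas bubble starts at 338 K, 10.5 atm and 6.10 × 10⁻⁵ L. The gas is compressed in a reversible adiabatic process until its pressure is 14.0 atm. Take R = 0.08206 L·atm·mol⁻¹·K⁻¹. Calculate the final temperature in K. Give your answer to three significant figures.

Reversible adiabatic, γ = 1.30: T₂ = T₁·(P₂/P₁)^((γ−1)/γ) = 361.2 K; V₂ = V₁·(P₁/P₂)^(1/γ) = 4.889e-05 L.

T₂ ≈ 361 K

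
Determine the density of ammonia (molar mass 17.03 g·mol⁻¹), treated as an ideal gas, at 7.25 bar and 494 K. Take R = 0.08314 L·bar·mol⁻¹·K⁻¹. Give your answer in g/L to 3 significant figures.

ρ ≈ 3.01 g/L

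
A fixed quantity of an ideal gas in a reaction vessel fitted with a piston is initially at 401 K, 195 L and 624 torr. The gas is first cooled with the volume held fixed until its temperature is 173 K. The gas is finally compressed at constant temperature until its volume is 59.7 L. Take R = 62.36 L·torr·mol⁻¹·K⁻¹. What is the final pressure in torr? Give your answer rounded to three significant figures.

P₃ ≈ 879 torr

V constant ⇒ P ∝ T: V₂ = V₁; P₂ = P₁·(T₂/T₁) = 269.2 torr.
T constant ⇒ Boyle's law P V = const: T₃ = T₂; P₃ = P₂·(V₂/V₃) = 879.3 torr.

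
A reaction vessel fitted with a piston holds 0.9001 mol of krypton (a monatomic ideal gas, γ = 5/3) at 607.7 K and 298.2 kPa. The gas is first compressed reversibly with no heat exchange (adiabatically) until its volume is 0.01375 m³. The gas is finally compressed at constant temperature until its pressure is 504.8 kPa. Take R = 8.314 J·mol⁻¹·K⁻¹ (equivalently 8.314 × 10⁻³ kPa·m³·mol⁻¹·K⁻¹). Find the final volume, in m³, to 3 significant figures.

V₃ ≈ 0.00965 m³

From PV = nRT: V₁ = nRT₁/P₁ = 0.01525 m³.
Adiabatic (γ = 5/3), T V^(γ−1) and P V^γ constant: T₂ = T₁·(V₁/V₂)^(γ−1) = 651.1 K; P₂ = P₁·(V₁/V₂)^γ = 354.4 kPa.
Isothermal, so P V is constant: T₃ = T₂; V₃ = V₂·(P₂/P₃) = 0.009653 m³.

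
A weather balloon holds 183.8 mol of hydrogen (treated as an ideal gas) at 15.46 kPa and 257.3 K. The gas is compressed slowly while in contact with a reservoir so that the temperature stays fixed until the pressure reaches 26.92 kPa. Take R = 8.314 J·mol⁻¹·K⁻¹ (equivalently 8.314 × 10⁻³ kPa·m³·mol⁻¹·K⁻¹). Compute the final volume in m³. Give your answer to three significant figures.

V₂ ≈ 14.6 m³

From PV = nRT: V₁ = nRT₁/P₁ = 25.43 m³.
Isothermal, so P V is constant: T₂ = T₁; V₂ = V₁·(P₁/P₂) = 14.61 m³.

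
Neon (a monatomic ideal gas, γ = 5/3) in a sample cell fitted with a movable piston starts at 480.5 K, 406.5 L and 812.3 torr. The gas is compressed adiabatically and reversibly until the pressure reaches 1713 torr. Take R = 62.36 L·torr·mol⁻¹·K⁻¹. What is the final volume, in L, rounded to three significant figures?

V₂ ≈ 260 L

Reversible adiabatic, γ = 5/3: T₂ = T₁·(P₂/P₁)^((γ−1)/γ) = 647.6 K; V₂ = V₁·(P₁/P₂)^(1/γ) = 259.8 L.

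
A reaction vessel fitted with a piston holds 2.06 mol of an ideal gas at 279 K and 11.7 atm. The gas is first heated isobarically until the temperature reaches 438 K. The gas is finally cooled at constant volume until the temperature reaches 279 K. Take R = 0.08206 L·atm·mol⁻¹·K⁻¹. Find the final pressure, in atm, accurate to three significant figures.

P₃ ≈ 7.45 atm

From PV = nRT: V₁ = nRT₁/P₁ = 4.031 L.
Isobaric, so V/T is constant: P₂ = P₁; V₂ = V₁·(T₂/T₁) = 6.328 L.
V constant ⇒ P ∝ T: V₃ = V₂; P₃ = P₂·(T₃/T₂) = 7.453 atm.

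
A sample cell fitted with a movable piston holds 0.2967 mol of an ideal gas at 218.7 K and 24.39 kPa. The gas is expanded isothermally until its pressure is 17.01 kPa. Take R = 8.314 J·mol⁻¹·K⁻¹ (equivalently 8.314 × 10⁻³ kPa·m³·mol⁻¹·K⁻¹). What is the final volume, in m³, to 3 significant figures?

V₂ ≈ 0.0317 m³

From PV = nRT: V₁ = nRT₁/P₁ = 0.02212 m³.
T constant ⇒ Boyle's law P V = const: T₂ = T₁; V₂ = V₁·(P₁/P₂) = 0.03172 m³.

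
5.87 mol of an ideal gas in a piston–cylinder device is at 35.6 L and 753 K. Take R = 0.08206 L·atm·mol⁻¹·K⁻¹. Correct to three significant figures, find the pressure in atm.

PV = nRT ⇒ P = nRT/V = (5.87 × 0.08206 × 753) / 35.6

P ≈ 10.2 atm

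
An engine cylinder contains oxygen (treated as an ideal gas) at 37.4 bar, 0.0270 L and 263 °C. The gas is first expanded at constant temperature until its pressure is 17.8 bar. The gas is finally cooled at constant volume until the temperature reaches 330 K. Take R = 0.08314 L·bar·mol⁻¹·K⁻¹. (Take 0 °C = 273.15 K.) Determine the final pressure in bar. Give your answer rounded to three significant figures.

Convert: T₁ = 536.1 K.
T constant ⇒ Boyle's law P V = const: T₂ = T₁; V₂ = V₁·(P₁/P₂) = 0.05673 L.
Isochoric, so P/T is constant: V₃ = V₂; P₃ = P₂·(T₃/T₂) = 10.96 bar.

P₃ ≈ 11.0 bar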